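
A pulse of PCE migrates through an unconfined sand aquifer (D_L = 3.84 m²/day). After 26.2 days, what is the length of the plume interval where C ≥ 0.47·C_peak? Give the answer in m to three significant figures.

34.9 m

The plume is Gaussian with σ = √(2Dt) = √(2 × 3.84 × 26.2) = 14.19 m.
C/C_peak = exp(−Δx²/(2σ²)) = 0.47 ⇒ Δx = σ·√(−2 ln 0.47) = 14.19 × 1.229 = 17.44 m.
Width = 2Δx = 34.9 m.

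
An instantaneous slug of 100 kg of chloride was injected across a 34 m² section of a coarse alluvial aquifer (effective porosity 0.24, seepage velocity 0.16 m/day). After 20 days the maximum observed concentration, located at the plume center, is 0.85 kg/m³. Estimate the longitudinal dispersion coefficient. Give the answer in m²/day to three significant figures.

At the plume center C_max = M/(n_e·A·√(4πDt)), so D = M²/(4πt·(n_e·A·C_max)²).
n_e·A·C_max = 0.24 × 34 × 0.85 = 6.936 kg/m.
D = 100²/(4π × 20 × 6.936²) = 0.827 m²/day.

0.827 m²/day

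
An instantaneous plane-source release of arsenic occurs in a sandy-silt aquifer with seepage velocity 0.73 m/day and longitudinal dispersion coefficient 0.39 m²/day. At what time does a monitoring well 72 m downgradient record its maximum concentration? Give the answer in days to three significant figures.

For the 1D instantaneous-source solution, setting ∂C/∂t = 0 at fixed x gives v²t² + 2Dt − x² = 0, so t = (√(D² + v²x²) − D)/v².
√(D² + v²x²) = √(0.39² + 0.73² × 72²) = 52.56; v² = 0.5329.
t = (52.56 − 0.39)/0.5329 = 97.9 days (vs. the pure-advection estimate x/v = 98.6 d).

97.9 days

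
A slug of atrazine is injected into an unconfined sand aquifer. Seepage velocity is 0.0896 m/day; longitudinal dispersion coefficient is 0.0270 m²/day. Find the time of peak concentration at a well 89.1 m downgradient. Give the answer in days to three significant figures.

991 days

For the 1D instantaneous-source solution, setting ∂C/∂t = 0 at fixed x gives v²t² + 2Dt − x² = 0, so t = (√(D² + v²x²) − D)/v².
√(D² + v²x²) = √(0.0270² + 0.0896² × 89.1²) = 7.983; v² = 0.00802816.
t = (7.983 − 0.0270)/0.00802816 = 991 days (vs. the pure-advection estimate x/v = 994 d).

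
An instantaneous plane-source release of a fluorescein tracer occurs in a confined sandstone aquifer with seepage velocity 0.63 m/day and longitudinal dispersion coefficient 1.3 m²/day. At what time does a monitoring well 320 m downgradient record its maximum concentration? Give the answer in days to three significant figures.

505 days

For the 1D instantaneous-source solution, setting ∂C/∂t = 0 at fixed x gives v²t² + 2Dt − x² = 0, so t = (√(D² + v²x²) − D)/v².
√(D² + v²x²) = √(1.3² + 0.63² × 320²) = 201.6; v² = 0.3969.
t = (201.6 − 1.3)/0.3969 = 505 days (vs. the pure-advection estimate x/v = 508 d).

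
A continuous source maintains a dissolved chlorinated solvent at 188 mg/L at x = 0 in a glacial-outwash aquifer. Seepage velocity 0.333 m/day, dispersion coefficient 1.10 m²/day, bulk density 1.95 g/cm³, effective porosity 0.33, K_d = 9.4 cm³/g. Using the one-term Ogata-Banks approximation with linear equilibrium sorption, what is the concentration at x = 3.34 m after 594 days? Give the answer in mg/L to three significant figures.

96.5 mg/L

Retardation factor R = 1 + ρ_b·K_d/n = 1 + 1.95 × 9.4/0.33 = 56.55.
Sorption retards both mechanisms: v_R = v/R = 0.005889 m/day, D_R = D/R = 0.01945 m²/day.
v_R·t = 0.005889 × 594 = 3.498066 m; 2√(D_R t) = 6.798 m; argument = (3.34 − 3.498066)/6.798 = -0.02325.
C = C₀ × ½·erfc(-0.02325) = 188 × 0.5131 = 96.5 mg/L.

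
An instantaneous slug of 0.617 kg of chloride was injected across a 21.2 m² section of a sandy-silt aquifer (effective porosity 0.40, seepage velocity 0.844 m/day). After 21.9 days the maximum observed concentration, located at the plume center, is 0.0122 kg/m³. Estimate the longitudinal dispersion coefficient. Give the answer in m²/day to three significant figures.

0.129 m²/day

At the plume center C_max = M/(n_e·A·√(4πDt)), so D = M²/(4πt·(n_e·A·C_max)²).
n_e·A·C_max = 0.40 × 21.2 × 0.0122 = 0.1035 kg/m.
D = 0.617²/(4π × 21.9 × 0.1035²) = 0.129 m²/day.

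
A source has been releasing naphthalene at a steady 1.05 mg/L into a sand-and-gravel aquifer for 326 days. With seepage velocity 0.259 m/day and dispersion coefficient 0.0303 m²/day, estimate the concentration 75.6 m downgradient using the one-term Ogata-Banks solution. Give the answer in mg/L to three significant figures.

For a continuous step input, C/C₀ ≈ ½·erfc((x−vt)/(2√(Dt))).
vt = 0.259 × 326 = 84.434 m and 2√(Dt) = 2√(0.0303 × 326) = 6.286 m.
Argument (x−vt)/(2√(Dt)) = (75.6 − 84.434)/6.286 = -1.405; ½·erfc(-1.405) = 0.9765.
C = 1.05 × 0.9765 = 1.03 mg/L.

1.03 mg/L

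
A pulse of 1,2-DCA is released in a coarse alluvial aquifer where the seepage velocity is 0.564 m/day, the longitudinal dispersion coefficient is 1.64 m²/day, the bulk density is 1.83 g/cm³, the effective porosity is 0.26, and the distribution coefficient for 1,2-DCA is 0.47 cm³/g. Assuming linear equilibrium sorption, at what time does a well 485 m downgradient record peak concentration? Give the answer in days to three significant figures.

3680 days

Retardation factor R = 1 + ρ_b·K_d/n = 1 + 1.83 × 0.47/0.26 = 4.308.
Sorption retards both mechanisms: v_R = v/R = 0.1309 m/day, D_R = D/R = 0.3807 m²/day.
Peak time from v_R²t² + 2D_R t − x² = 0: t = (√(D_R² + v_R²x²) − D_R)/v_R².
√(D_R² + v_R²x²) = √(0.3807² + 0.1309² × 485²) = 63.49; v_R² = 0.01713.
t = (63.49 − 0.3807)/0.01713 = 3680 days.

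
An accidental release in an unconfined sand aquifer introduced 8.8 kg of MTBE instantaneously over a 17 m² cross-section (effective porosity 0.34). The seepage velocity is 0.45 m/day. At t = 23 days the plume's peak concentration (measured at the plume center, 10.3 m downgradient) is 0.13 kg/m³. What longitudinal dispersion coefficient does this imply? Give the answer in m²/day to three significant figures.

0.475 m²/day

At the plume center C_max = M/(n_e·A·√(4πDt)), so D = M²/(4πt·(n_e·A·C_max)²).
n_e·A·C_max = 0.34 × 17 × 0.13 = 0.7514 kg/m.
D = 8.8²/(4π × 23 × 0.7514²) = 0.475 m²/day.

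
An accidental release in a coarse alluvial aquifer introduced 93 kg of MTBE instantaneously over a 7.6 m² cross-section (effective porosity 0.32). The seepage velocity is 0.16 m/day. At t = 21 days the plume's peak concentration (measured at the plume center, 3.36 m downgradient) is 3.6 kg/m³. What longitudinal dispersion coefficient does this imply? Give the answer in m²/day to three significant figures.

0.428 m²/day

At the plume center C_max = M/(n_e·A·√(4πDt)), so D = M²/(4πt·(n_e·A·C_max)²).
n_e·A·C_max = 0.32 × 7.6 × 3.6 = 8.755 kg/m.
D = 93²/(4π × 21 × 8.755²) = 0.428 m²/day.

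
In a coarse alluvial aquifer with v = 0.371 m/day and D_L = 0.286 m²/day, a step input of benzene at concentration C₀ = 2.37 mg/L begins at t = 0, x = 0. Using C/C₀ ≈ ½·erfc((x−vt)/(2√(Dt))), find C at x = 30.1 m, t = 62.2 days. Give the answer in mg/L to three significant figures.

For a continuous step input, C/C₀ ≈ ½·erfc((x−vt)/(2√(Dt))).
vt = 0.371 × 62.2 = 23.0762 m and 2√(Dt) = 2√(0.286 × 62.2) = 8.435 m.
Argument (x−vt)/(2√(Dt)) = (30.1 − 23.0762)/8.435 = 0.8327; ½·erfc(0.8327) = 0.1195.
C = 2.37 × 0.1195 = 0.283 mg/L.

0.283 mg/L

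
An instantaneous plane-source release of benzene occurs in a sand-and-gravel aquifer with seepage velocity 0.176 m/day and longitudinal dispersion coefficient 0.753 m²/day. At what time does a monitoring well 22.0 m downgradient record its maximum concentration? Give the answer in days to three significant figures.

For the 1D instantaneous-source solution, setting ∂C/∂t = 0 at fixed x gives v²t² + 2Dt − x² = 0, so t = (√(D² + v²x²) − D)/v².
√(D² + v²x²) = √(0.753² + 0.176² × 22.0²) = 3.945; v² = 0.030976.
t = (3.945 − 0.753)/0.030976 = 103 days (vs. the pure-advection estimate x/v = 125 d).

103 days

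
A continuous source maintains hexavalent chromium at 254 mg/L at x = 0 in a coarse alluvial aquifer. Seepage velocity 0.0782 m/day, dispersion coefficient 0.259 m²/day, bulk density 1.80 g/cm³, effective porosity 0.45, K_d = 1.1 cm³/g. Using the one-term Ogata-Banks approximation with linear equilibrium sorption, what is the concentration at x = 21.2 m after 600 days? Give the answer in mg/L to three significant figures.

12.6 mg/L

Retardation factor R = 1 + ρ_b·K_d/n = 1 + 1.80 × 1.1/0.45 = 5.400.
Sorption retards both mechanisms: v_R = v/R = 0.01448 m/day, D_R = D/R = 0.04796 m²/day.
v_R·t = 0.01448 × 600 = 8.688 m; 2√(D_R t) = 10.73 m; argument = (21.2 − 8.688)/10.73 = 1.166.
C = C₀ × ½·erfc(1.166) = 254 × 0.04958 = 12.6 mg/L.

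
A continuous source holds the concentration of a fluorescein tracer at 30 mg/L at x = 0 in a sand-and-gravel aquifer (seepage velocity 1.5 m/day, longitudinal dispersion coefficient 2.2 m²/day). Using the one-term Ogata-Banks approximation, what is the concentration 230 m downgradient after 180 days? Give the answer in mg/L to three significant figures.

27.7 mg/L

For a continuous step input, C/C₀ ≈ ½·erfc((x−vt)/(2√(Dt))).
vt = 1.5 × 180 = 270 m and 2√(Dt) = 2√(2.2 × 180) = 39.80 m.
Argument (x−vt)/(2√(Dt)) = (230 − 270)/39.80 = -1.005; ½·erfc(-1.005) = 0.9224.
C = 30 × 0.9224 = 27.7 mg/L.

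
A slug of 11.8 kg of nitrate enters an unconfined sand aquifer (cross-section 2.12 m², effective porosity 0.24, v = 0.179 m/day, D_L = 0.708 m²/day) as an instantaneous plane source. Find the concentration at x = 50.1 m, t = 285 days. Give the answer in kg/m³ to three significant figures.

0.460 kg/m³

For an instantaneous plane source, C(x,t) = M/(n_e·A·√(4πDt)) · exp(−(x−vt)²/(4Dt)), with n_e·A the pore (flow) area.
Plume center vt = 0.179 × 285 = 51.015 m, so the well at 50.1 m is 0.915 m upgradient of the peak.
√(4πDt) = 50.36 m, giving peak height M/(n_e·A·√(4πDt)) = 11.8/(0.24 × 2.12 × 50.36) = 0.4605 kg/m³.
(x−vt)²/(4Dt) = (-0.915)²/(4 × 0.708 × 285) = 0.001037; exp(−0.001037) = 0.9990.
C = 0.4605 × 0.9990 = 0.460 kg/m³.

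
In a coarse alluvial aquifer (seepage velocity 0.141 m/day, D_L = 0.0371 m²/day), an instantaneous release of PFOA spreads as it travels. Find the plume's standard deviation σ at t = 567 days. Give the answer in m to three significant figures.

6.49 m

Dispersive spreading gives a Gaussian with σ² = 2Dt; advection only shifts the center.
σ = √(2 × 0.0371 × 567) = 6.49 m.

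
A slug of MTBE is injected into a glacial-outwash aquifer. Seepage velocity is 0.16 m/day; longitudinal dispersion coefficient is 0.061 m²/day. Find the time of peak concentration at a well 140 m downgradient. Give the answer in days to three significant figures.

For the 1D instantaneous-source solution, setting ∂C/∂t = 0 at fixed x gives v²t² + 2Dt − x² = 0, so t = (√(D² + v²x²) − D)/v².
√(D² + v²x²) = √(0.061² + 0.16² × 140²) = 22.40; v² = 0.0256.
t = (22.40 − 0.061)/0.0256 = 873 days (vs. the pure-advection estimate x/v = 875 d).

873 days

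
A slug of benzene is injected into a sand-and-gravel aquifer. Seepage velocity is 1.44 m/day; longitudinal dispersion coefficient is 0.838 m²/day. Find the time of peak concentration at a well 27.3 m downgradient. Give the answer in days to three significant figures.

For the 1D instantaneous-source solution, setting ∂C/∂t = 0 at fixed x gives v²t² + 2Dt − x² = 0, so t = (√(D² + v²x²) − D)/v².
√(D² + v²x²) = √(0.838² + 1.44² × 27.3²) = 39.32; v² = 2.0736.
t = (39.32 − 0.838)/2.0736 = 18.6 days (vs. the pure-advection estimate x/v = 19.0 d).

18.6 days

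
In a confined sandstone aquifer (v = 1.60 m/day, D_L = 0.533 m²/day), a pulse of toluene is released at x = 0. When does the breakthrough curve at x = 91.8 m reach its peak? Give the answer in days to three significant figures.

For the 1D instantaneous-source solution, setting ∂C/∂t = 0 at fixed x gives v²t² + 2Dt − x² = 0, so t = (√(D² + v²x²) − D)/v².
√(D² + v²x²) = √(0.533² + 1.60² × 91.8²) = 146.9; v² = 2.56.
t = (146.9 − 0.533)/2.56 = 57.2 days (vs. the pure-advection estimate x/v = 57.4 d).

57.2 days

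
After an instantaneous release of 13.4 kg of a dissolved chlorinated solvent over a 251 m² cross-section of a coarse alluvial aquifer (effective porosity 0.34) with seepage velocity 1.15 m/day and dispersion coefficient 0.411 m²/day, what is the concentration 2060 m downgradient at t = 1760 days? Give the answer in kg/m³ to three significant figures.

0.00105 kg/m³

For an instantaneous plane source, C(x,t) = M/(n_e·A·√(4πDt)) · exp(−(x−vt)²/(4Dt)), with n_e·A the pore (flow) area.
Plume center vt = 1.15 × 1760 = 2024 m, so the well at 2060 m is 36 m downgradient of the peak.
√(4πDt) = 95.34 m, giving peak height M/(n_e·A·√(4πDt)) = 13.4/(0.34 × 251 × 95.34) = 0.001647 kg/m³.
(x−vt)²/(4Dt) = (36)²/(4 × 0.411 × 1760) = 0.4479; exp(−0.4479) = 0.6390.
C = 0.001647 × 0.6390 = 0.00105 kg/m³.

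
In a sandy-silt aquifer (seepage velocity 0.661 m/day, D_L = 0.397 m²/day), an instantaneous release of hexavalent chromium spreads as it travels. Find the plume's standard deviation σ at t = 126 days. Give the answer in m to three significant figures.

10.0 m

Dispersive spreading gives a Gaussian with σ² = 2Dt; advection only shifts the center.
σ = √(2 × 0.397 × 126) = 10.0 m.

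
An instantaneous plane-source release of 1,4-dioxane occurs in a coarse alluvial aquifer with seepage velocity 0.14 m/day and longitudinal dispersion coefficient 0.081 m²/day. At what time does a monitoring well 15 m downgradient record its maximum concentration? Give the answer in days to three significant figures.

103 days

For the 1D instantaneous-source solution, setting ∂C/∂t = 0 at fixed x gives v²t² + 2Dt − x² = 0, so t = (√(D² + v²x²) − D)/v².
√(D² + v²x²) = √(0.081² + 0.14² × 15²) = 2.102; v² = 0.0196.
t = (2.102 − 0.081)/0.0196 = 103 days (vs. the pure-advection estimate x/v = 107 d).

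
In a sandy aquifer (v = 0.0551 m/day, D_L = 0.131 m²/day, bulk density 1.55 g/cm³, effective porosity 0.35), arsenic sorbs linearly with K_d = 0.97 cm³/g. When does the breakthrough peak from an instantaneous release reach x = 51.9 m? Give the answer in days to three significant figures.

4760 days

Retardation factor R = 1 + ρ_b·K_d/n = 1 + 1.55 × 0.97/0.35 = 5.296.
Sorption retards both mechanisms: v_R = v/R = 0.01040 m/day, D_R = D/R = 0.02474 m²/day.
Peak time from v_R²t² + 2D_R t − x² = 0: t = (√(D_R² + v_R²x²) − D_R)/v_R².
√(D_R² + v_R²x²) = √(0.02474² + 0.01040² × 51.9²) = 0.5403; v_R² = 0.0001082.
t = (0.5403 − 0.02474)/0.0001082 = 4760 days.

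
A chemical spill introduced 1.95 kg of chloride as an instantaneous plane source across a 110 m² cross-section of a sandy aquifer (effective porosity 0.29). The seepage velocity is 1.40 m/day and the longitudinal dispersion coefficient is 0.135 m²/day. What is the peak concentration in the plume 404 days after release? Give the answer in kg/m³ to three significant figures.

0.00233 kg/m³

The peak of an instantaneous 1D plume sits at x = vt; there the Gaussian factor is 1 and C_max = M/(n_e·A·√(4πDt)), where n_e·A is the pore area the mass is dissolved in.
√(4πDt) = √(4π × 0.135 × 404) = 26.18 m, so C_max = 1.95/(0.29 × 110 × 26.18) = 0.00233 kg/m³.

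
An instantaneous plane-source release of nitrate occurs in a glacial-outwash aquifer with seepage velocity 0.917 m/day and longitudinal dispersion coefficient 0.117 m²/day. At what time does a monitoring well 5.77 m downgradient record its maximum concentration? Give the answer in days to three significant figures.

For the 1D instantaneous-source solution, setting ∂C/∂t = 0 at fixed x gives v²t² + 2Dt − x² = 0, so t = (√(D² + v²x²) − D)/v².
√(D² + v²x²) = √(0.117² + 0.917² × 5.77²) = 5.292; v² = 0.840889.
t = (5.292 − 0.117)/0.840889 = 6.15 days (vs. the pure-advection estimate x/v = 6.29 d).

6.15 days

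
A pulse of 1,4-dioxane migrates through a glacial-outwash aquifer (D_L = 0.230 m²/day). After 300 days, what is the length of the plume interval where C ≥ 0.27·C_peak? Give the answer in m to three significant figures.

The plume is Gaussian with σ = √(2Dt) = √(2 × 0.230 × 300) = 11.75 m.
C/C_peak = exp(−Δx²/(2σ²)) = 0.27 ⇒ Δx = σ·√(−2 ln 0.27) = 11.75 × 1.618 = 19.01 m.
Width = 2Δx = 38.0 m.

38.0 m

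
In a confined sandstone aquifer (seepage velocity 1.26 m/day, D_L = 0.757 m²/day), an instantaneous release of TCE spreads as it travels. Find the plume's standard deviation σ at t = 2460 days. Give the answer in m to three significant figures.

61.0 m

Dispersive spreading gives a Gaussian with σ² = 2Dt; advection only shifts the center.
σ = √(2 × 0.757 × 2460) = 61.0 m.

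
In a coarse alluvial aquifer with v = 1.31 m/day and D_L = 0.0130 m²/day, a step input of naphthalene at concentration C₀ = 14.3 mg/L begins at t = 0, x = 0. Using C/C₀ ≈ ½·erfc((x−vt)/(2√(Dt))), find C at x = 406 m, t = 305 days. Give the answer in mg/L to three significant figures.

For a continuous step input, C/C₀ ≈ ½·erfc((x−vt)/(2√(Dt))).
vt = 1.31 × 305 = 399.55 m and 2√(Dt) = 2√(0.0130 × 305) = 3.982 m.
Argument (x−vt)/(2√(Dt)) = (406 − 399.55)/3.982 = 1.620; ½·erfc(1.620) = 0.01098.
C = 14.3 × 0.01098 = 0.157 mg/L.

0.157 mg/L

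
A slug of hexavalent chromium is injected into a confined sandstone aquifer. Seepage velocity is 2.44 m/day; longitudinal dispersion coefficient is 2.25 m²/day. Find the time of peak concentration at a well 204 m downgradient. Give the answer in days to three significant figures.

83.2 days

For the 1D instantaneous-source solution, setting ∂C/∂t = 0 at fixed x gives v²t² + 2Dt − x² = 0, so t = (√(D² + v²x²) − D)/v².
√(D² + v²x²) = √(2.25² + 2.44² × 204²) = 497.8; v² = 5.9536.
t = (497.8 − 2.25)/5.9536 = 83.2 days (vs. the pure-advection estimate x/v = 83.6 d).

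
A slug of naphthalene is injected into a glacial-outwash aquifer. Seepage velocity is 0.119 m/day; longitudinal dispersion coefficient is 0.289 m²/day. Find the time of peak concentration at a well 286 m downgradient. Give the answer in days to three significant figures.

For the 1D instantaneous-source solution, setting ∂C/∂t = 0 at fixed x gives v²t² + 2Dt − x² = 0, so t = (√(D² + v²x²) − D)/v².
√(D² + v²x²) = √(0.289² + 0.119² × 286²) = 34.04; v² = 0.014161.
t = (34.04 − 0.289)/0.014161 = 2380 days (vs. the pure-advection estimate x/v = 2400 d).

2380 days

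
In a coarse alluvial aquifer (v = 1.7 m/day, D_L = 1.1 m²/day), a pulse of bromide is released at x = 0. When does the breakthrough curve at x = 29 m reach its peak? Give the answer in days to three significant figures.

16.7 days

For the 1D instantaneous-source solution, setting ∂C/∂t = 0 at fixed x gives v²t² + 2Dt − x² = 0, so t = (√(D² + v²x²) − D)/v².
√(D² + v²x²) = √(1.1² + 1.7² × 29²) = 49.31; v² = 2.89.
t = (49.31 − 1.1)/2.89 = 16.7 days (vs. the pure-advection estimate x/v = 17.1 d).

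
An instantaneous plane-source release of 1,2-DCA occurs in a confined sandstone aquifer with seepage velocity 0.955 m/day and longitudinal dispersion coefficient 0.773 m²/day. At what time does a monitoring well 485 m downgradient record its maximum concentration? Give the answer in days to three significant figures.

For the 1D instantaneous-source solution, setting ∂C/∂t = 0 at fixed x gives v²t² + 2Dt − x² = 0, so t = (√(D² + v²x²) − D)/v².
√(D² + v²x²) = √(0.773² + 0.955² × 485²) = 463.2; v² = 0.912025.
t = (463.2 − 0.773)/0.912025 = 507 days (vs. the pure-advection estimate x/v = 508 d).

507 days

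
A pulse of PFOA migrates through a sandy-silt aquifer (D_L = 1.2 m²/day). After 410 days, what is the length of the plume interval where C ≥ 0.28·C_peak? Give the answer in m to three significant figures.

The plume is Gaussian with σ = √(2Dt) = √(2 × 1.2 × 410) = 31.37 m.
C/C_peak = exp(−Δx²/(2σ²)) = 0.28 ⇒ Δx = σ·√(−2 ln 0.28) = 31.37 × 1.596 = 50.07 m.
Width = 2Δx = 100 m.

100 m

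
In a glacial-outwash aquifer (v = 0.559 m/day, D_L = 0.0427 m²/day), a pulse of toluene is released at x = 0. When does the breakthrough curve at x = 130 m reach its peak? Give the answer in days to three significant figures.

232 days

For the 1D instantaneous-source solution, setting ∂C/∂t = 0 at fixed x gives v²t² + 2Dt − x² = 0, so t = (√(D² + v²x²) − D)/v².
√(D² + v²x²) = √(0.0427² + 0.559² × 130²) = 72.67; v² = 0.312481.
t = (72.67 − 0.0427)/0.312481 = 232 days (vs. the pure-advection estimate x/v = 233 d).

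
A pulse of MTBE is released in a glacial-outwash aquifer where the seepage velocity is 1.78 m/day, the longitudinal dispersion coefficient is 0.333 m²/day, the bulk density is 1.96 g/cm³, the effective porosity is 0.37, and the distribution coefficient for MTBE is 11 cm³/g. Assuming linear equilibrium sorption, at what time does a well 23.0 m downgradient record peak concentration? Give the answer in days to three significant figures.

Retardation factor R = 1 + ρ_b·K_d/n = 1 + 1.96 × 11/0.37 = 59.27.
Sorption retards both mechanisms: v_R = v/R = 0.03003 m/day, D_R = D/R = 0.005618 m²/day.
Peak time from v_R²t² + 2D_R t − x² = 0: t = (√(D_R² + v_R²x²) − D_R)/v_R².
√(D_R² + v_R²x²) = √(0.005618² + 0.03003² × 23.0²) = 0.6907; v_R² = 0.0009018.
t = (0.6907 − 0.005618)/0.0009018 = 760 days.

760 days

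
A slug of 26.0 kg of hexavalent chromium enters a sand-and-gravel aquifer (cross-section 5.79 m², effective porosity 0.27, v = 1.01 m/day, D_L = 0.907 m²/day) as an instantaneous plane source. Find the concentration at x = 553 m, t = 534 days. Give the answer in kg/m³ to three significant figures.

0.194 kg/m³

For an instantaneous plane source, C(x,t) = M/(n_e·A·√(4πDt)) · exp(−(x−vt)²/(4Dt)), with n_e·A the pore (flow) area.
Plume center vt = 1.01 × 534 = 539.34 m, so the well at 553 m is 13.66 m downgradient of the peak.
√(4πDt) = 78.02 m, giving peak height M/(n_e·A·√(4πDt)) = 26.0/(0.27 × 5.79 × 78.02) = 0.2132 kg/m³.
(x−vt)²/(4Dt) = (13.66)²/(4 × 0.907 × 534) = 0.09631; exp(−0.09631) = 0.9082.
C = 0.2132 × 0.9082 = 0.194 kg/m³.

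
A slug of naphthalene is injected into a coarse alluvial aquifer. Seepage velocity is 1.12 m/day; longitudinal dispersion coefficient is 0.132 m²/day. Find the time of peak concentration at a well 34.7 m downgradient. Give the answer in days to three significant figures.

For the 1D instantaneous-source solution, setting ∂C/∂t = 0 at fixed x gives v²t² + 2Dt − x² = 0, so t = (√(D² + v²x²) − D)/v².
√(D² + v²x²) = √(0.132² + 1.12² × 34.7²) = 38.86; v² = 1.2544.
t = (38.86 − 0.132)/1.2544 = 30.9 days (vs. the pure-advection estimate x/v = 31.0 d).

30.9 days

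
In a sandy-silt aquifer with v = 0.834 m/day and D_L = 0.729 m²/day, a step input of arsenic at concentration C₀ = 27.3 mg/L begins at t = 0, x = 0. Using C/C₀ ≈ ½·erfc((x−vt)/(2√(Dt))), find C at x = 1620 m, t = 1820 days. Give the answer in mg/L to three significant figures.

0.647 mg/L

For a continuous step input, C/C₀ ≈ ½·erfc((x−vt)/(2√(Dt))).
vt = 0.834 × 1820 = 1517.88 m and 2√(Dt) = 2√(0.729 × 1820) = 72.85 m.
Argument (x−vt)/(2√(Dt)) = (1620 − 1517.88)/72.85 = 1.402; ½·erfc(1.402) = 0.02370.
C = 27.3 × 0.02370 = 0.647 mg/L.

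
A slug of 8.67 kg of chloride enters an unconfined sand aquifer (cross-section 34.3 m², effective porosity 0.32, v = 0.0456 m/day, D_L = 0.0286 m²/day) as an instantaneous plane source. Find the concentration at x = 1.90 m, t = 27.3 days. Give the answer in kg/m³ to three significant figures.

For an instantaneous plane source, C(x,t) = M/(n_e·A·√(4πDt)) · exp(−(x−vt)²/(4Dt)), with n_e·A the pore (flow) area.
Plume center vt = 0.0456 × 27.3 = 1.24488 m, so the well at 1.90 m is 0.65512 m downgradient of the peak.
√(4πDt) = 3.132 m, giving peak height M/(n_e·A·√(4πDt)) = 8.67/(0.32 × 34.3 × 3.132) = 0.2522 kg/m³.
(x−vt)²/(4Dt) = (0.65512)²/(4 × 0.0286 × 27.3) = 0.1374; exp(−0.1374) = 0.8716.
C = 0.2522 × 0.8716 = 0.220 kg/m³.

0.220 kg/m³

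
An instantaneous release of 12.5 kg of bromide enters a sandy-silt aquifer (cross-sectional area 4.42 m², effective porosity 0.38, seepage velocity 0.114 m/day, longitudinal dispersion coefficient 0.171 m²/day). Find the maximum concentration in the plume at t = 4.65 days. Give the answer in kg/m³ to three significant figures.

2.35 kg/m³

The peak of an instantaneous 1D plume sits at x = vt; there the Gaussian factor is 1 and C_max = M/(n_e·A·√(4πDt)), where n_e·A is the pore area the mass is dissolved in.
√(4πDt) = √(4π × 0.171 × 4.65) = 3.161 m, so C_max = 12.5/(0.38 × 4.42 × 3.161) = 2.35 kg/m³.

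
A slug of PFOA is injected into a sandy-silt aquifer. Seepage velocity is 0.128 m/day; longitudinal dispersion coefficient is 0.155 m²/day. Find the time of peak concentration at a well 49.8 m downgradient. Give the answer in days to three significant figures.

For the 1D instantaneous-source solution, setting ∂C/∂t = 0 at fixed x gives v²t² + 2Dt − x² = 0, so t = (√(D² + v²x²) − D)/v².
√(D² + v²x²) = √(0.155² + 0.128² × 49.8²) = 6.376; v² = 0.016384.
t = (6.376 − 0.155)/0.016384 = 380 days (vs. the pure-advection estimate x/v = 389 d).

380 days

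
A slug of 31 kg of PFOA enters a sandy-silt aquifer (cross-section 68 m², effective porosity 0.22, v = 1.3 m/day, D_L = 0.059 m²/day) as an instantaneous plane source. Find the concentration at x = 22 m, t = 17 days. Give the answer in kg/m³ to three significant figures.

0.582 kg/m³

For an instantaneous plane source, C(x,t) = M/(n_e·A·√(4πDt)) · exp(−(x−vt)²/(4Dt)), with n_e·A the pore (flow) area.
Plume center vt = 1.3 × 17 = 22.1 m, so the well at 22 m is 0.1 m upgradient of the peak.
√(4πDt) = 3.550 m, giving peak height M/(n_e·A·√(4πDt)) = 31/(0.22 × 68 × 3.550) = 0.5837 kg/m³.
(x−vt)²/(4Dt) = (-0.1)²/(4 × 0.059 × 17) = 0.002493; exp(−0.002493) = 0.9975.
C = 0.5837 × 0.9975 = 0.582 kg/m³.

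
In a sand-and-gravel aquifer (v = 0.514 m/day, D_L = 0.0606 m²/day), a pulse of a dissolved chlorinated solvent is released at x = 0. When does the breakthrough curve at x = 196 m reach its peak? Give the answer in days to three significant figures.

For the 1D instantaneous-source solution, setting ∂C/∂t = 0 at fixed x gives v²t² + 2Dt − x² = 0, so t = (√(D² + v²x²) − D)/v².
√(D² + v²x²) = √(0.0606² + 0.514² × 196²) = 100.7; v² = 0.264196.
t = (100.7 − 0.0606)/0.264196 = 381 days (vs. the pure-advection estimate x/v = 381 d).

381 days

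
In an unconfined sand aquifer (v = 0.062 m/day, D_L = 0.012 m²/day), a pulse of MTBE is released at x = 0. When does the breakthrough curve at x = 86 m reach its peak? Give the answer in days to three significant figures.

1380 days

For the 1D instantaneous-source solution, setting ∂C/∂t = 0 at fixed x gives v²t² + 2Dt − x² = 0, so t = (√(D² + v²x²) − D)/v².
√(D² + v²x²) = √(0.012² + 0.062² × 86²) = 5.332; v² = 0.003844.
t = (5.332 − 0.012)/0.003844 = 1380 days (vs. the pure-advection estimate x/v = 1390 d).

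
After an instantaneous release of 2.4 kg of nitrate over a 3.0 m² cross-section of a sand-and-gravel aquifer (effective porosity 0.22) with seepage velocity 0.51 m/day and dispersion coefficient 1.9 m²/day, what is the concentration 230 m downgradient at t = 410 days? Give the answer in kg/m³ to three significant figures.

For an instantaneous plane source, C(x,t) = M/(n_e·A·√(4πDt)) · exp(−(x−vt)²/(4Dt)), with n_e·A the pore (flow) area.
Plume center vt = 0.51 × 410 = 209.1 m, so the well at 230 m is 20.9 m downgradient of the peak.
√(4πDt) = 98.94 m, giving peak height M/(n_e·A·√(4πDt)) = 2.4/(0.22 × 3.0 × 98.94) = 0.03675 kg/m³.
(x−vt)²/(4Dt) = (20.9)²/(4 × 1.9 × 410) = 0.1402; exp(−0.1402) = 0.8692.
C = 0.03675 × 0.8692 = 0.0319 kg/m³.

0.0319 kg/m³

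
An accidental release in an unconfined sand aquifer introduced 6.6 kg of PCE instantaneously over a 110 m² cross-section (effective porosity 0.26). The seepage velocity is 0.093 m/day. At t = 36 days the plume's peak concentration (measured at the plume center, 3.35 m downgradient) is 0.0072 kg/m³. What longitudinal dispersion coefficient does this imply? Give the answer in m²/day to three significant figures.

2.27 m²/day

At the plume center C_max = M/(n_e·A·√(4πDt)), so D = M²/(4πt·(n_e·A·C_max)²).
n_e·A·C_max = 0.26 × 110 × 0.0072 = 0.2059 kg/m.
D = 6.6²/(4π × 36 × 0.2059²) = 2.27 m²/day.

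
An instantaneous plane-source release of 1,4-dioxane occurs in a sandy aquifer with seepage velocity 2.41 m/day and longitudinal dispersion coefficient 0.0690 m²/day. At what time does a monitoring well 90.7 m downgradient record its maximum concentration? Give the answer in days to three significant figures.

For the 1D instantaneous-source solution, setting ∂C/∂t = 0 at fixed x gives v²t² + 2Dt − x² = 0, so t = (√(D² + v²x²) − D)/v².
√(D² + v²x²) = √(0.0690² + 2.41² × 90.7²) = 218.6; v² = 5.8081.
t = (218.6 − 0.0690)/5.8081 = 37.6 days (vs. the pure-advection estimate x/v = 37.6 d).

37.6 days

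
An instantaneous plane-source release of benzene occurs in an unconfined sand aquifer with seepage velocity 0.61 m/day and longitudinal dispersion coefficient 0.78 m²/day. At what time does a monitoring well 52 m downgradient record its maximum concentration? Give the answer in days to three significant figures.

For the 1D instantaneous-source solution, setting ∂C/∂t = 0 at fixed x gives v²t² + 2Dt − x² = 0, so t = (√(D² + v²x²) − D)/v².
√(D² + v²x²) = √(0.78² + 0.61² × 52²) = 31.73; v² = 0.3721.
t = (31.73 − 0.78)/0.3721 = 83.2 days (vs. the pure-advection estimate x/v = 85.2 d).

83.2 days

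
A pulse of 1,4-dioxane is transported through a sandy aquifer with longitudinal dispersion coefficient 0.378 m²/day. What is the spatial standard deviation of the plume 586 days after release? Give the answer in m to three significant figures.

21.0 m

Dispersive spreading gives a Gaussian with σ² = 2Dt; advection only shifts the center.
σ = √(2 × 0.378 × 586) = 21.0 m.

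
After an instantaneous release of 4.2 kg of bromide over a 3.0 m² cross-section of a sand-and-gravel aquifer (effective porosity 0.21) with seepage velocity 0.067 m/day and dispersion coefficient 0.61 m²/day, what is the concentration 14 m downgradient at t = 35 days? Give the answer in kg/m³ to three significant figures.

For an instantaneous plane source, C(x,t) = M/(n_e·A·√(4πDt)) · exp(−(x−vt)²/(4Dt)), with n_e·A the pore (flow) area.
Plume center vt = 0.067 × 35 = 2.345 m, so the well at 14 m is 11.655 m downgradient of the peak.
√(4πDt) = 16.38 m, giving peak height M/(n_e·A·√(4πDt)) = 4.2/(0.21 × 3.0 × 16.38) = 0.4070 kg/m³.
(x−vt)²/(4Dt) = (11.655)²/(4 × 0.61 × 35) = 1.591; exp(−1.591) = 0.2037.
C = 0.4070 × 0.2037 = 0.0829 kg/m³.

0.0829 kg/m³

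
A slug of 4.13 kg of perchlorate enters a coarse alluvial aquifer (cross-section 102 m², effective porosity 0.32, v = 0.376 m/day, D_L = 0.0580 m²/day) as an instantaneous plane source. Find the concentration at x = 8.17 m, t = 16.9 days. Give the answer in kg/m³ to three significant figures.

0.0156 kg/m³

For an instantaneous plane source, C(x,t) = M/(n_e·A·√(4πDt)) · exp(−(x−vt)²/(4Dt)), with n_e·A the pore (flow) area.
Plume center vt = 0.376 × 16.9 = 6.3544 m, so the well at 8.17 m is 1.8156 m downgradient of the peak.
√(4πDt) = 3.510 m, giving peak height M/(n_e·A·√(4πDt)) = 4.13/(0.32 × 102 × 3.510) = 0.03605 kg/m³.
(x−vt)²/(4Dt) = (1.8156)²/(4 × 0.0580 × 16.9) = 0.8407; exp(−0.8407) = 0.4314.
C = 0.03605 × 0.4314 = 0.0156 kg/m³.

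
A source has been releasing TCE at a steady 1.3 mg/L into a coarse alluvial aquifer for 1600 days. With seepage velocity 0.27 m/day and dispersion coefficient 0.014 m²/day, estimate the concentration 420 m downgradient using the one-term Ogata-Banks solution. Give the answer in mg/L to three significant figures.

1.25 mg/L

For a continuous step input, C/C₀ ≈ ½·erfc((x−vt)/(2√(Dt))).
vt = 0.27 × 1600 = 432 m and 2√(Dt) = 2√(0.014 × 1600) = 9.466 m.
Argument (x−vt)/(2√(Dt)) = (420 − 432)/9.466 = -1.268; ½·erfc(-1.268) = 0.9635.
C = 1.3 × 0.9635 = 1.25 mg/L.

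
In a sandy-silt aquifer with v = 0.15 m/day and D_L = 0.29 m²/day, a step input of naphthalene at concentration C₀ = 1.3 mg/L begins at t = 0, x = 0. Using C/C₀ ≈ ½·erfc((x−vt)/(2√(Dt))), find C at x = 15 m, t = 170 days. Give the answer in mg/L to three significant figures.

For a continuous step input, C/C₀ ≈ ½·erfc((x−vt)/(2√(Dt))).
vt = 0.15 × 170 = 25.5 m and 2√(Dt) = 2√(0.29 × 170) = 14.04 m.
Argument (x−vt)/(2√(Dt)) = (15 − 25.5)/14.04 = -0.7479; ½·erfc(-0.7479) = 0.8549.
C = 1.3 × 0.8549 = 1.11 mg/L.

1.11 mg/L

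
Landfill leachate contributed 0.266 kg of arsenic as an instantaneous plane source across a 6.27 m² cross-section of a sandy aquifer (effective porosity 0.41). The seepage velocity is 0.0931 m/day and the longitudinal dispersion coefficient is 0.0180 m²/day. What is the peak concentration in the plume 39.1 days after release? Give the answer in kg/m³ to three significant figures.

The peak of an instantaneous 1D plume sits at x = vt; there the Gaussian factor is 1 and C_max = M/(n_e·A·√(4πDt)), where n_e·A is the pore area the mass is dissolved in.
√(4πDt) = √(4π × 0.0180 × 39.1) = 2.974 m, so C_max = 0.266/(0.41 × 6.27 × 2.974) = 0.0348 kg/m³.

0.0348 kg/m³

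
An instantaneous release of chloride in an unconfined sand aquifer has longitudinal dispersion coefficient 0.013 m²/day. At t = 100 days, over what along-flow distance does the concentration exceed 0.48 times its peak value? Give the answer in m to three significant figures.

The plume is Gaussian with σ = √(2Dt) = √(2 × 0.013 × 100) = 1.612 m.
C/C_peak = exp(−Δx²/(2σ²)) = 0.48 ⇒ Δx = σ·√(−2 ln 0.48) = 1.612 × 1.212 = 1.954 m.
Width = 2Δx = 3.91 m.

3.91 m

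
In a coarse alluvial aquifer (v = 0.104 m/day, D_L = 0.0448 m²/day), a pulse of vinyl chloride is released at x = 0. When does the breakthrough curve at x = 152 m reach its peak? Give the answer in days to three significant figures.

1460 days

For the 1D instantaneous-source solution, setting ∂C/∂t = 0 at fixed x gives v²t² + 2Dt − x² = 0, so t = (√(D² + v²x²) − D)/v².
√(D² + v²x²) = √(0.0448² + 0.104² × 152²) = 15.81; v² = 0.010816.
t = (15.81 − 0.0448)/0.010816 = 1460 days (vs. the pure-advection estimate x/v = 1460 d).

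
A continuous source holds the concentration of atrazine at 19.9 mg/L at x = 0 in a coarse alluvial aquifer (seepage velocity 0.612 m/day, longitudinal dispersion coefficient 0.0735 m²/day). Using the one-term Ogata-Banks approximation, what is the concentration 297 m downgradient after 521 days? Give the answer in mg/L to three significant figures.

19.8 mg/L

For a continuous step input, C/C₀ ≈ ½·erfc((x−vt)/(2√(Dt))).
vt = 0.612 × 521 = 318.852 m and 2√(Dt) = 2√(0.0735 × 521) = 12.38 m.
Argument (x−vt)/(2√(Dt)) = (297 − 318.852)/12.38 = -1.765; ½·erfc(-1.765) = 0.9937.
C = 19.9 × 0.9937 = 19.8 mg/L.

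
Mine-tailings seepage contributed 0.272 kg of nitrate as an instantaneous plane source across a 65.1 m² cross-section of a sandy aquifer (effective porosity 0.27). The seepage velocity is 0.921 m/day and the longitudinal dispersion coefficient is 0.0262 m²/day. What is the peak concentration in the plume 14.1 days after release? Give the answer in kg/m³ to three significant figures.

The peak of an instantaneous 1D plume sits at x = vt; there the Gaussian factor is 1 and C_max = M/(n_e·A·√(4πDt)), where n_e·A is the pore area the mass is dissolved in.
√(4πDt) = √(4π × 0.0262 × 14.1) = 2.155 m, so C_max = 0.272/(0.27 × 65.1 × 2.155) = 0.00718 kg/m³.

0.00718 kg/m³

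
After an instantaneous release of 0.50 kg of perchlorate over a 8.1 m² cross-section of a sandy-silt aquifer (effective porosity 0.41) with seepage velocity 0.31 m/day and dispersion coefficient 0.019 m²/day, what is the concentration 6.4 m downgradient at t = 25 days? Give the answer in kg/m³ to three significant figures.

For an instantaneous plane source, C(x,t) = M/(n_e·A·√(4πDt)) · exp(−(x−vt)²/(4Dt)), with n_e·A the pore (flow) area.
Plume center vt = 0.31 × 25 = 7.75 m, so the well at 6.4 m is 1.35 m upgradient of the peak.
√(4πDt) = 2.443 m, giving peak height M/(n_e·A·√(4πDt)) = 0.50/(0.41 × 8.1 × 2.443) = 0.06163 kg/m³.
(x−vt)²/(4Dt) = (-1.35)²/(4 × 0.019 × 25) = 0.9592; exp(−0.9592) = 0.3832.
C = 0.06163 × 0.3832 = 0.0236 kg/m³.

0.0236 kg/m³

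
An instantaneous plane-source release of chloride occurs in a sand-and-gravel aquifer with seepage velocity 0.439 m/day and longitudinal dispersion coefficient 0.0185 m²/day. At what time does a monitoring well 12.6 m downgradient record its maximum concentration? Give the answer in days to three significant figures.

For the 1D instantaneous-source solution, setting ∂C/∂t = 0 at fixed x gives v²t² + 2Dt − x² = 0, so t = (√(D² + v²x²) − D)/v².
√(D² + v²x²) = √(0.0185² + 0.439² × 12.6²) = 5.531; v² = 0.192721.
t = (5.531 − 0.0185)/0.192721 = 28.6 days (vs. the pure-advection estimate x/v = 28.7 d).

28.6 days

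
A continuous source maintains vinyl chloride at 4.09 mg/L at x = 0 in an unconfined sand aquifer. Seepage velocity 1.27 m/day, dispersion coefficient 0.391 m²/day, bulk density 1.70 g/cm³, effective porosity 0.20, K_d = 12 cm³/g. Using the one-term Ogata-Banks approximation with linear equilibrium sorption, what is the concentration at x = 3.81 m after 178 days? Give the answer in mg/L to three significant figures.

Retardation factor R = 1 + ρ_b·K_d/n = 1 + 1.70 × 12/0.20 = 103.0.
Sorption retards both mechanisms: v_R = v/R = 0.01233 m/day, D_R = D/R = 0.003796 m²/day.
v_R·t = 0.01233 × 178 = 2.19474 m; 2√(D_R t) = 1.644 m; argument = (3.81 − 2.19474)/1.644 = 0.9825.
C = C₀ × ½·erfc(0.9825) = 4.09 × 0.08235 = 0.337 mg/L.

0.337 mg/L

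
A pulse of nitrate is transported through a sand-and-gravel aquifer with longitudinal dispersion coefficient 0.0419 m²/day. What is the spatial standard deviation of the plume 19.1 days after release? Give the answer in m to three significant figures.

1.27 m

Dispersive spreading gives a Gaussian with σ² = 2Dt; advection only shifts the center.
σ = √(2 × 0.0419 × 19.1) = 1.27 m.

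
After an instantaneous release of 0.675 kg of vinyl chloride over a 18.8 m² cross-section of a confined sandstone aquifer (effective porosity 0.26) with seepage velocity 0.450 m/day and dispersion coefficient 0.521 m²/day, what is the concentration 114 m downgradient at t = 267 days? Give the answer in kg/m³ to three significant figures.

0.00309 kg/m³

For an instantaneous plane source, C(x,t) = M/(n_e·A·√(4πDt)) · exp(−(x−vt)²/(4Dt)), with n_e·A the pore (flow) area.
Plume center vt = 0.450 × 267 = 120.15 m, so the well at 114 m is 6.15 m upgradient of the peak.
√(4πDt) = 41.81 m, giving peak height M/(n_e·A·√(4πDt)) = 0.675/(0.26 × 18.8 × 41.81) = 0.003303 kg/m³.
(x−vt)²/(4Dt) = (-6.15)²/(4 × 0.521 × 267) = 0.06797; exp(−0.06797) = 0.9343.
C = 0.003303 × 0.9343 = 0.00309 kg/m³.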